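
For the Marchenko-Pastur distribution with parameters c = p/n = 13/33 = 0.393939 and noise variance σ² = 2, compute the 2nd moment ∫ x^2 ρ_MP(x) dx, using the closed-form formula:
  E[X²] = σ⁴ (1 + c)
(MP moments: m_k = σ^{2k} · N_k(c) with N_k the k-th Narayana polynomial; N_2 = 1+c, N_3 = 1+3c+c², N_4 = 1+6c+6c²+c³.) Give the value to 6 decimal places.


E[X²] = σ⁴ (1 + c) (second MP moment). With σ² = 2 (so σ⁴ = 4) and c = 13/33 = 0.393939: E[X²] = 4 · (1 + 0.393939) = 4 · 1.393939.

So E[X^2] = 5.575758.


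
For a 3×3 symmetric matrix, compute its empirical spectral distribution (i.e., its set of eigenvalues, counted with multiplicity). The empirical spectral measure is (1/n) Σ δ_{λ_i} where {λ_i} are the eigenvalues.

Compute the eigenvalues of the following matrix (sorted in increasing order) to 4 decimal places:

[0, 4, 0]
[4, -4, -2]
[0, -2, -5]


Since M is real symmetric, all three eigenvalues are real; they are the roots of det(λI − M) = λ³ − (tr M) λ² + s λ − det M, where s is the sum of the principal 2×2 minors.
tr M = 0 + (-4) + (-5) = -9.
s = (0·(-4) − 4²) + (0·(-5) − 0²) + ((-4)·(-5) − (-2)²) = -16 + 0 + 16 = 0.
det M (expand along row 1) = 0·16 − 4·(-20) + 0·(-8) = 80.
Characteristic polynomial: λ³ + 9λ² − 80 = 0.
Substitute λ = y + (tr M)/3 = y − 3.000000 to remove the quadratic term: y³ + p·y + q = 0 with p = s − (tr M)²/3 = -27.000000 and q = −2(tr M)³/27 + (tr M)·s/3 − det M = -26.000000.
Three real roots ⇒ use the trigonometric (Viète) form: r = 2√(−p/3) = 6.000000, φ = arccos(3q/(p·r)) = arccos(0.481481) = 1.068452 rad.
y_k = r·cos(φ/3 − 2πk/3) for k = 0, 1, 2 gives y = 5.623475, -1.000000, -4.623475.
λ_k = y_k − 3.000000 gives λ = 2.6235, -4.0000, -7.6235 (check: the sum is -9.0000 = tr M).

Eigenvalues sorted in increasing order: [-7.6235, -4.0000, 2.6235].


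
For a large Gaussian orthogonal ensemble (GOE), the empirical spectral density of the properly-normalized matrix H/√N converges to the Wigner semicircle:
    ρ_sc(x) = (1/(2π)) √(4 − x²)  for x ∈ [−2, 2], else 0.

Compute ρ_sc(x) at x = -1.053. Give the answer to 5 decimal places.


ρ_sc(x) = (1/(2π)) √(4 − x²). With x = -1.053:
  4 − x² = 4 − (-1.053)² = 4 − 1.108809 = 2.891191.
  √(4 − x²) = 1.700350.
  1/(2π) = 0.159155.
  ρ_sc(-1.053) = 0.159155 · 1.700350 = 0.270619.

Rounded to 5 decimal places: ρ_sc(-1.053) ≈ 0.27062.


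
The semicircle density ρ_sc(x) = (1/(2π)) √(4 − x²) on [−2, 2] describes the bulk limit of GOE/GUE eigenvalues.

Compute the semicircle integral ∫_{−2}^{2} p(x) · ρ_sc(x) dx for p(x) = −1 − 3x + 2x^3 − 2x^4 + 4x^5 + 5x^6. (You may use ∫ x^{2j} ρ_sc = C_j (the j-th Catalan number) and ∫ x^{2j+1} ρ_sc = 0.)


Write p(x) = Σ a_i x^i, split into monomials and integrate each against ρ_sc separately.
Using ∫ x^{2j} ρ_sc = C_j = (1/(j+1)) C(2j, j) (Catalan numbers) and ∫ x^{2j+1} ρ_sc = 0 (odd monomials vanish by symmetry):
  i = 0 (even): a_0 · C_{0} = -1 · 1 = -1
  i = 1 (odd): ∫ x^1 ρ_sc = 0 (vanishes)
  i = 3 (odd): ∫ x^3 ρ_sc = 0 (vanishes)
  i = 4 (even): a_4 · C_{2} = -2 · 2 = -4
  i = 5 (odd): ∫ x^5 ρ_sc = 0 (vanishes)
  i = 6 (even): a_6 · C_{3} = 5 · 5 = 25

Summing the contributions: ∫_{−2}^{2} p(x) ρ_sc(x) dx = (-1) + (-4) + 25 = 20.


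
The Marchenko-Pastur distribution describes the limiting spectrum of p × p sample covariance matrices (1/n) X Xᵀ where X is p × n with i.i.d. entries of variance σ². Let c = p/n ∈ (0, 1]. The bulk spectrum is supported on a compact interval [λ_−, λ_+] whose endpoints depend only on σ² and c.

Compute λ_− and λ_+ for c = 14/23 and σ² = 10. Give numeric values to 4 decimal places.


c = 14/23 = 0.608696; √c = 0.780189.
λ_− = σ² (1 − √c)² = 10 · (1 − 0.780189)² = 10 · (0.219811)² = 0.483167.
λ_+ = σ² (1 + √c)² = 10 · (1 + 0.780189)² = 10 · (1.780189)² = 31.690746.

Rounded to 4 decimal places: λ_− ≈ 0.4832, λ_+ ≈ 31.6907.


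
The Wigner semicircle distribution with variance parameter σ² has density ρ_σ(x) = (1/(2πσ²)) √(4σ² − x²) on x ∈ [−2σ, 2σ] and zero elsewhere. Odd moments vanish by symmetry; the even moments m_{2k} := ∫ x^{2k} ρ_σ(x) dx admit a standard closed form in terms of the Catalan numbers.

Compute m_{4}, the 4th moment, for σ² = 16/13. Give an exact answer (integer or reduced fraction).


By the scaled semicircle moment identity, m_{2k} = σ^{2k} · C_k with k = 2.
C_2 = (1/(k+1)) · C(2k, k) = (1/3) · C(4, 2) = (1/3) · 6 = 2.
σ^{2k} = (σ²)^k = (16/13)^2 = 256/169.

Therefore m_{4} = σ^{4} · C_2 = (256/169) · 2 = 512/169.


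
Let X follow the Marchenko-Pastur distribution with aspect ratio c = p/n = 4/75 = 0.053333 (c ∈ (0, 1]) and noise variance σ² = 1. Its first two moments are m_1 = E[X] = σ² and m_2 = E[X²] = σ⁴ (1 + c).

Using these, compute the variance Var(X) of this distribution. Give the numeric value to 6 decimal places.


m_1 = E[X] = σ² = 1, so m_1² = 1.
m_2 = E[X²] = σ⁴ (1 + c) = 1 · (1 + 0.053333) = 1 · 1.053333 = 1.053333.
(Note m_2 − m_1² simplifies to c · σ⁴ = 0.053333 · 1.)

Var(X) = m_2 − m_1² = 1.053333 − 1 = 0.053333.


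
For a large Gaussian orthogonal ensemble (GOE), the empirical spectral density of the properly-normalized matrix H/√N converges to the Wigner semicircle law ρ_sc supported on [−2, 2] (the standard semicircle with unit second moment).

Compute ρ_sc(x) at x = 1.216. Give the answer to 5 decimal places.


ρ_sc(x) = (1/(2π)) √(4 − x²). With x = 1.216:
  4 − x² = 4 − (1.216)² = 4 − 1.478656 = 2.521344.
  √(4 − x²) = 1.587874.
  1/(2π) = 0.159155.
  ρ_sc(1.216) = 0.159155 · 1.587874 = 0.252718.

Rounded to 5 decimal places: ρ_sc(1.216) ≈ 0.25272.


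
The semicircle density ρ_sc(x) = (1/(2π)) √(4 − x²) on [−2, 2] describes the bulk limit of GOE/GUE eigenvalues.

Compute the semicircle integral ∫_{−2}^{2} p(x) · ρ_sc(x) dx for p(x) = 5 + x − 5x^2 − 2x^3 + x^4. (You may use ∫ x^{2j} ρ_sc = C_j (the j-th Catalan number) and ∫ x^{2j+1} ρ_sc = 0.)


Write p(x) = Σ a_i x^i, split into monomials and integrate each against ρ_sc separately.
Using ∫ x^{2j} ρ_sc = C_j = (1/(j+1)) C(2j, j) (Catalan numbers) and ∫ x^{2j+1} ρ_sc = 0 (odd monomials vanish by symmetry):
  i = 0 (even): a_0 · C_{0} = 5 · 1 = 5
  i = 1 (odd): ∫ x^1 ρ_sc = 0 (vanishes)
  i = 2 (even): a_2 · C_{1} = -5 · 1 = -5
  i = 3 (odd): ∫ x^3 ρ_sc = 0 (vanishes)
  i = 4 (even): a_4 · C_{2} = 1 · 2 = 2

Summing the contributions: ∫_{−2}^{2} p(x) ρ_sc(x) dx = 5 + (-5) + 2 = 2.


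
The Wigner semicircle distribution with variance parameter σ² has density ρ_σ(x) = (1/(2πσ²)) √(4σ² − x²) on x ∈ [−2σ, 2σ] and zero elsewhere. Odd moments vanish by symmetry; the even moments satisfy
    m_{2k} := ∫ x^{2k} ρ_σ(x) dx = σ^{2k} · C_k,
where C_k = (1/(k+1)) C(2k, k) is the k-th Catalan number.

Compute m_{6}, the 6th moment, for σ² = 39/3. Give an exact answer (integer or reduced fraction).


By the scaled semicircle moment identity, m_{2k} = σ^{2k} · C_k with k = 3.
C_3 = (1/(k+1)) · C(2k, k) = (1/4) · C(6, 3) = (1/4) · 20 = 5.
σ^{2k} = (σ²)^k = (39/3)^3 = 2197.

Therefore m_{6} = σ^{6} · C_3 = 2197 · 5 = 10985.


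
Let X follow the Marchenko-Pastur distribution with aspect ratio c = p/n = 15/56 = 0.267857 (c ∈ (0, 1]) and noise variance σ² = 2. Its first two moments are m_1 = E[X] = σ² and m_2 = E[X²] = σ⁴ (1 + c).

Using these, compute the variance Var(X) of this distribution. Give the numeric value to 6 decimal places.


m_1 = E[X] = σ² = 2, so m_1² = 4.
m_2 = E[X²] = σ⁴ (1 + c) = 4 · (1 + 0.267857) = 4 · 1.267857 = 5.071429.
(Note m_2 − m_1² simplifies to c · σ⁴ = 0.267857 · 4.)

Var(X) = m_2 − m_1² = 5.071429 − 4 = 1.071429.


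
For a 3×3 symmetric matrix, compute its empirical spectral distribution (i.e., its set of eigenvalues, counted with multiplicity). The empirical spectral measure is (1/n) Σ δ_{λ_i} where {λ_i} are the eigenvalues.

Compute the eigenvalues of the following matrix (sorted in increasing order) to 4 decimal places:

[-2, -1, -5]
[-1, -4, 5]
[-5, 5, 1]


Since M is real symmetric, all three eigenvalues are real; they are the roots of det(λI − M) = λ³ − (tr M) λ² + s λ − det M, where s is the sum of the principal 2×2 minors.
tr M = -2 + (-4) + 1 = -5.
s = ((-2)·(-4) − (-1)²) + ((-2)·1 − (-5)²) + ((-4)·1 − 5²) = 7 + (-27) + (-29) = -49.
det M (expand along row 1) = (-2)·(-29) − (-1)·24 + (-5)·(-25) = 207.
Characteristic polynomial: λ³ + 5λ² − 49λ − 207 = 0.
Substitute λ = y + (tr M)/3 = y − 1.666667 to remove the quadratic term: y³ + p·y + q = 0 with p = s − (tr M)²/3 = -57.333333 and q = −2(tr M)³/27 + (tr M)·s/3 − det M = -116.074074.
Three real roots ⇒ use the trigonometric (Viète) form: r = 2√(−p/3) = 8.743251, φ = arccos(3q/(p·r)) = arccos(0.694666) = 0.802840 rad.
y_k = r·cos(φ/3 − 2πk/3) for k = 0, 1, 2 gives y = 8.432033, -2.213781, -6.218252.
λ_k = y_k − 1.666667 gives λ = 6.7654, -3.8804, -7.8849 (check: the sum is -5.0000 = tr M).

Eigenvalues sorted in increasing order: [-7.8849, -3.8804, 6.7654].


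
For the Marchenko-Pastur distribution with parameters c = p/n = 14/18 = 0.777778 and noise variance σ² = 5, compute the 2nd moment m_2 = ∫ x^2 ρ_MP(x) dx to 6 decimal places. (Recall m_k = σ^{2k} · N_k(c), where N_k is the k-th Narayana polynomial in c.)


E[X²] = σ⁴ (1 + c) (second MP moment). With σ² = 5 (so σ⁴ = 25) and c = 14/18 = 0.777778: E[X²] = 25 · (1 + 0.777778) = 25 · 1.777778.

So E[X^2] = 44.444444.


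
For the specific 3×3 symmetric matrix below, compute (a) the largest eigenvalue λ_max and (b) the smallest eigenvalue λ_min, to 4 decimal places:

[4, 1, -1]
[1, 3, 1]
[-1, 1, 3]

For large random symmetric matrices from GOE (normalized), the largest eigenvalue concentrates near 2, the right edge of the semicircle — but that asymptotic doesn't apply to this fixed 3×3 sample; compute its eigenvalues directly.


Since M is real symmetric, all three eigenvalues are real; they are the roots of det(λI − M) = λ³ − (tr M) λ² + s λ − det M, where s is the sum of the principal 2×2 minors.
tr M = 4 + 3 + 3 = 10.
s = (4·3 − 1²) + (4·3 − (-1)²) + (3·3 − 1²) = 11 + 11 + 8 = 30.
det M (expand along row 1) = 4·8 − 1·4 + (-1)·4 = 24.
Characteristic polynomial: λ³ − 10λ² + 30λ − 24 = 0.
Substitute λ = y + (tr M)/3 = y + 3.333333 to remove the quadratic term: y³ + p·y + q = 0 with p = s − (tr M)²/3 = -3.333333 and q = −2(tr M)³/27 + (tr M)·s/3 − det M = 1.925926.
Three real roots ⇒ use the trigonometric (Viète) form: r = 2√(−p/3) = 2.108185, φ = arccos(3q/(p·r)) = arccos(-0.822192) = 2.536048 rad.
y_k = r·cos(φ/3 − 2πk/3) for k = 0, 1, 2 gives y = 1.398717, 0.666667, -2.065384.
λ_k = y_k + 3.333333 gives λ = 4.7321, 4.0000, 1.2679 (check: the sum is 10.0000 = tr M).

Hence λ_max = 4.7321 and λ_min = 1.2679.


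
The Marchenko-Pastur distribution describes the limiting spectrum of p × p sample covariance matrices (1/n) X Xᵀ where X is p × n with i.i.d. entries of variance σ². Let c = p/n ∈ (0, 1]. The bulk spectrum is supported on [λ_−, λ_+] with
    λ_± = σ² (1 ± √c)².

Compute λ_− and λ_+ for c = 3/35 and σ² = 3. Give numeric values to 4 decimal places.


c = 3/35 = 0.085714; √c = 0.292770.
λ_− = σ² (1 − √c)² = 3 · (1 − 0.292770)² = 3 · (0.707230)² = 1.500523.
λ_+ = σ² (1 + √c)² = 3 · (1 + 0.292770)² = 3 · (1.292770)² = 5.013763.

Rounded to 4 decimal places: λ_− ≈ 1.5005, λ_+ ≈ 5.0138.


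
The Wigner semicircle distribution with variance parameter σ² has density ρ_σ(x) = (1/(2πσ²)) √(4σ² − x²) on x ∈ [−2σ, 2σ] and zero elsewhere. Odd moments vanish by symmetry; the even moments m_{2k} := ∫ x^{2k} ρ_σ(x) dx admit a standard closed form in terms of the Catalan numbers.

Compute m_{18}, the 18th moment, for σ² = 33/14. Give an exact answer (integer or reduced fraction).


By the scaled semicircle moment identity, m_{2k} = σ^{2k} · C_k with k = 9.
C_9 = (1/(k+1)) · C(2k, k) = (1/10) · C(18, 9) = (1/10) · 48620 = 4862.
σ^{2k} = (σ²)^k = (33/14)^9 = 46411484401953/20661046784.

Therefore m_{18} = σ^{18} · C_9 = (46411484401953/20661046784) · 4862 = 112826318581147743/10330523392.


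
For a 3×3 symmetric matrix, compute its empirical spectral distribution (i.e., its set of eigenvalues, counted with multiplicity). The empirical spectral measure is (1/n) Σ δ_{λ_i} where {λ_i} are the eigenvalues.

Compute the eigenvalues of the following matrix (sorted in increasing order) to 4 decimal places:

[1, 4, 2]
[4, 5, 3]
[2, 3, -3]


Since M is real symmetric, all three eigenvalues are real; they are the roots of det(λI − M) = λ³ − (tr M) λ² + s λ − det M, where s is the sum of the principal 2×2 minors.
tr M = 1 + 5 + (-3) = 3.
s = (1·5 − 4²) + (1·(-3) − 2²) + (5·(-3) − 3²) = -11 + (-7) + (-24) = -42.
det M (expand along row 1) = 1·(-24) − 4·(-18) + 2·2 = 52.
Characteristic polynomial: λ³ − 3λ² − 42λ − 52 = 0.
Substitute λ = y + (tr M)/3 = y + 1.000000 to remove the quadratic term: y³ + p·y + q = 0 with p = s − (tr M)²/3 = -45.000000 and q = −2(tr M)³/27 + (tr M)·s/3 − det M = -96.000000.
Three real roots ⇒ use the trigonometric (Viète) form: r = 2√(−p/3) = 7.745967, φ = arccos(3q/(p·r)) = arccos(0.826236) = 0.598403 rad.
y_k = r·cos(φ/3 − 2πk/3) for k = 0, 1, 2 gives y = 7.592381, -2.466977, -5.125404.
λ_k = y_k + 1.000000 gives λ = 8.5924, -1.4670, -4.1254 (check: the sum is 3.0000 = tr M).

Eigenvalues sorted in increasing order: [-4.1254, -1.4670, 8.5924].


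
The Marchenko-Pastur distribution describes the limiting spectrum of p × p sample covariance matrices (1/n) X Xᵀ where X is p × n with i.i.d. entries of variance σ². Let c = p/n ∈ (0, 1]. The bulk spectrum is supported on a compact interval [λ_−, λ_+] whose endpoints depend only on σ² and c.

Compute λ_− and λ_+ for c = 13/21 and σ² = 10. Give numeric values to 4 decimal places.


c = 13/21 = 0.619048; √c = 0.786796.
λ_− = σ² (1 − √c)² = 10 · (1 − 0.786796)² = 10 · (0.213204)² = 0.454560.
λ_+ = σ² (1 + √c)² = 10 · (1 + 0.786796)² = 10 · (1.786796)² = 31.926392.

Rounded to 4 decimal places: λ_− ≈ 0.4546, λ_+ ≈ 31.9264.


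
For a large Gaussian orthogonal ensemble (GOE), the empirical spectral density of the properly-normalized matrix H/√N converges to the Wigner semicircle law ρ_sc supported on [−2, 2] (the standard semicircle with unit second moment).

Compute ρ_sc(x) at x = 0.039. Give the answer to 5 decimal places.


ρ_sc(x) = (1/(2π)) √(4 − x²). With x = 0.039:
  4 − x² = 4 − (0.039)² = 4 − 0.001521 = 3.998479.
  √(4 − x²) = 1.999620.
  1/(2π) = 0.159155.
  ρ_sc(0.039) = 0.159155 · 1.999620 = 0.318249.

Rounded to 5 decimal places: ρ_sc(0.039) ≈ 0.31825.


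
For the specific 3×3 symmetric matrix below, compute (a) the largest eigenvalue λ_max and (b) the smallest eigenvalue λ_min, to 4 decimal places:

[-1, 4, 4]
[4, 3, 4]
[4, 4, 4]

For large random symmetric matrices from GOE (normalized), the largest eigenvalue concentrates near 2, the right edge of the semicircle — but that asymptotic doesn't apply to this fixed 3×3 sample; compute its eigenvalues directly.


Since M is real symmetric, all three eigenvalues are real; they are the roots of det(λI − M) = λ³ − (tr M) λ² + s λ − det M, where s is the sum of the principal 2×2 minors.
tr M = -1 + 3 + 4 = 6.
s = ((-1)·3 − 4²) + ((-1)·4 − 4²) + (3·4 − 4²) = -19 + (-20) + (-4) = -43.
det M (expand along row 1) = (-1)·(-4) − 4·0 + 4·4 = 20.
Characteristic polynomial: λ³ − 6λ² − 43λ − 20 = 0.
Substitute λ = y + (tr M)/3 = y + 2.000000 to remove the quadratic term: y³ + p·y + q = 0 with p = s − (tr M)²/3 = -55.000000 and q = −2(tr M)³/27 + (tr M)·s/3 − det M = -122.000000.
Three real roots ⇒ use the trigonometric (Viète) form: r = 2√(−p/3) = 8.563488, φ = arccos(3q/(p·r)) = arccos(0.777083) = 0.680778 rad.
y_k = r·cos(φ/3 − 2πk/3) for k = 0, 1, 2 gives y = 8.343943, -2.503451, -5.840492.
λ_k = y_k + 2.000000 gives λ = 10.3439, -0.5035, -3.8405 (check: the sum is 6.0000 = tr M).

Hence λ_max = 10.3439 and λ_min = -3.8405.


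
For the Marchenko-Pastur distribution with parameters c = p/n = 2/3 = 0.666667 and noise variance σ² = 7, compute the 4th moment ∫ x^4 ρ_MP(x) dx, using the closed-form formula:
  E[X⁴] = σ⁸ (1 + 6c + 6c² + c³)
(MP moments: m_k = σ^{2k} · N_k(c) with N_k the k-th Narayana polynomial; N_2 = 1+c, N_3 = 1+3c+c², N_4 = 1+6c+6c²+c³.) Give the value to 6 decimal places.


E[X⁴] = σ⁸ (1 + 6c + 6c² + c³) (fourth MP moment). With σ² = 7 (so σ⁸ = 2401) and c = 2/3 = 0.666667: E[X⁴] = 2401 · (1 + 6·0.666667 + 6·(0.666667)² + (0.666667)³) = 2401 · 7.962963.

So E[X^4] = 19119.074074.


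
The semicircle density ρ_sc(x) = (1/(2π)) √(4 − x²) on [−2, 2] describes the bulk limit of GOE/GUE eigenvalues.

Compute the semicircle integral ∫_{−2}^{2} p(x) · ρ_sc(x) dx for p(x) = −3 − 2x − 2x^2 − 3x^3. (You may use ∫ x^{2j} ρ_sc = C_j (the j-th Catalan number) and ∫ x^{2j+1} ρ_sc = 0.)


Write p(x) = Σ a_i x^i, split into monomials and integrate each against ρ_sc separately.
Using ∫ x^{2j} ρ_sc = C_j = (1/(j+1)) C(2j, j) (Catalan numbers) and ∫ x^{2j+1} ρ_sc = 0 (odd monomials vanish by symmetry):
  i = 0 (even): a_0 · C_{0} = -3 · 1 = -3
  i = 1 (odd): ∫ x^1 ρ_sc = 0 (vanishes)
  i = 2 (even): a_2 · C_{1} = -2 · 1 = -2
  i = 3 (odd): ∫ x^3 ρ_sc = 0 (vanishes)

Summing the contributions: ∫_{−2}^{2} p(x) ρ_sc(x) dx = (-3) + (-2) = -5.


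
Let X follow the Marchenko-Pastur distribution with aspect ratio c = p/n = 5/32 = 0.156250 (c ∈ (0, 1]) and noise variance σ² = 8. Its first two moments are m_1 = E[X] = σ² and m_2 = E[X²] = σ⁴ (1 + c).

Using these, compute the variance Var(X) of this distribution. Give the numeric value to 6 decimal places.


m_1 = E[X] = σ² = 8, so m_1² = 64.
m_2 = E[X²] = σ⁴ (1 + c) = 64 · (1 + 0.156250) = 64 · 1.156250 = 74.000000.
(Note m_2 − m_1² simplifies to c · σ⁴ = 0.156250 · 64.)

Var(X) = m_2 − m_1² = 74.000000 − 64 = 10.000000.


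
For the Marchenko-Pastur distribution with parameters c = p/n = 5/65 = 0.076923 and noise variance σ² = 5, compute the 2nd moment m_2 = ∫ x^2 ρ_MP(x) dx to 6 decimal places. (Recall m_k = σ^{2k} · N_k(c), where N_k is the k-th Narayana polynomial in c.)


E[X²] = σ⁴ (1 + c) (second MP moment). With σ² = 5 (so σ⁴ = 25) and c = 5/65 = 0.076923: E[X²] = 25 · (1 + 0.076923) = 25 · 1.076923.

So E[X^2] = 26.923077.


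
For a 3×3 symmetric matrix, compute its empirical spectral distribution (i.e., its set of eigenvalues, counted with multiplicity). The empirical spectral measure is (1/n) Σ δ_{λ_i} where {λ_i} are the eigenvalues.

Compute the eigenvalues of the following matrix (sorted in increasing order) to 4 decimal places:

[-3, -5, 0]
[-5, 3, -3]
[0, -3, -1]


Since M is real symmetric, all three eigenvalues are real; they are the roots of det(λI − M) = λ³ − (tr M) λ² + s λ − det M, where s is the sum of the principal 2×2 minors.
tr M = -3 + 3 + (-1) = -1.
s = ((-3)·3 − (-5)²) + ((-3)·(-1) − 0²) + (3·(-1) − (-3)²) = -34 + 3 + (-12) = -43.
det M (expand along row 1) = (-3)·(-12) − (-5)·5 + 0·15 = 61.
Characteristic polynomial: λ³ + λ² − 43λ − 61 = 0.
Substitute λ = y + (tr M)/3 = y − 0.333333 to remove the quadratic term: y³ + p·y + q = 0 with p = s − (tr M)²/3 = -43.333333 and q = −2(tr M)³/27 + (tr M)·s/3 − det M = -46.592593.
Three real roots ⇒ use the trigonometric (Viète) form: r = 2√(−p/3) = 7.601170, φ = arccos(3q/(p·r)) = arccos(0.424361) = 1.132540 rad.
y_k = r·cos(φ/3 − 2πk/3) for k = 0, 1, 2 gives y = 7.065926, -1.106475, -5.959452.
λ_k = y_k − 0.333333 gives λ = 6.7326, -1.4398, -6.2928 (check: the sum is -1.0000 = tr M).

Eigenvalues sorted in increasing order: [-6.2928, -1.4398, 6.7326].


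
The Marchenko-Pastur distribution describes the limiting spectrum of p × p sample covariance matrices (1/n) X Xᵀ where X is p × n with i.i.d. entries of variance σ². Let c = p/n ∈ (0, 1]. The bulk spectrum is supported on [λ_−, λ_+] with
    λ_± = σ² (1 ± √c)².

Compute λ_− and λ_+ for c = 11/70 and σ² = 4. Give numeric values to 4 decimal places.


c = 11/70 = 0.157143; √c = 0.396412.
λ_− = σ² (1 − √c)² = 4 · (1 − 0.396412)² = 4 · (0.603588)² = 1.457272.
λ_+ = σ² (1 + √c)² = 4 · (1 + 0.396412)² = 4 · (1.396412)² = 7.799871.

Rounded to 4 decimal places: λ_− ≈ 1.4573, λ_+ ≈ 7.7999.


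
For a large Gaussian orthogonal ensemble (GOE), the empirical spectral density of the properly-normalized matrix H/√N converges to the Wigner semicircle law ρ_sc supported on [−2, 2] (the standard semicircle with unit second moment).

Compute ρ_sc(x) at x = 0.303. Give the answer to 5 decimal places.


ρ_sc(x) = (1/(2π)) √(4 − x²). With x = 0.303:
  4 − x² = 4 − (0.303)² = 4 − 0.091809 = 3.908191.
  √(4 − x²) = 1.976915.
  1/(2π) = 0.159155.
  ρ_sc(0.303) = 0.159155 · 1.976915 = 0.314636.

Rounded to 5 decimal places: ρ_sc(0.303) ≈ 0.31464.


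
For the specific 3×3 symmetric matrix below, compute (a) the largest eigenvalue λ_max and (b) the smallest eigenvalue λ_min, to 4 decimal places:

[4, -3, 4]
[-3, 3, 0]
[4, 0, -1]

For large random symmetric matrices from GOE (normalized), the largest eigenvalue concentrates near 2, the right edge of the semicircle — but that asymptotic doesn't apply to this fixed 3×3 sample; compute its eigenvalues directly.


Since M is real symmetric, all three eigenvalues are real; they are the roots of det(λI − M) = λ³ − (tr M) λ² + s λ − det M, where s is the sum of the principal 2×2 minors.
tr M = 4 + 3 + (-1) = 6.
s = (4·3 − (-3)²) + (4·(-1) − 4²) + (3·(-1) − 0²) = 3 + (-20) + (-3) = -20.
det M (expand along row 1) = 4·(-3) − (-3)·3 + 4·(-12) = -51.
Characteristic polynomial: λ³ − 6λ² − 20λ + 51 = 0.
Substitute λ = y + (tr M)/3 = y + 2.000000 to remove the quadratic term: y³ + p·y + q = 0 with p = s − (tr M)²/3 = -32.000000 and q = −2(tr M)³/27 + (tr M)·s/3 − det M = -5.000000.
Three real roots ⇒ use the trigonometric (Viète) form: r = 2√(−p/3) = 6.531973, φ = arccos(3q/(p·r)) = arccos(0.071762) = 1.498972 rad.
y_k = r·cos(φ/3 − 2πk/3) for k = 0, 1, 2 gives y = 5.733418, -0.156369, -5.577048.
λ_k = y_k + 2.000000 gives λ = 7.7334, 1.8436, -3.5770 (check: the sum is 6.0000 = tr M).

Hence λ_max = 7.7334 and λ_min = -3.5770.


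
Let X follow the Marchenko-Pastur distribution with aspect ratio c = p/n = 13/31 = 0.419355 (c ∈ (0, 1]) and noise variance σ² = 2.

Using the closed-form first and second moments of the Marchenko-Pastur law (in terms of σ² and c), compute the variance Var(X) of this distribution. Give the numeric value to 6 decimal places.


Recall the MP moments m_1 = E[X] = σ² and m_2 = E[X²] = σ⁴ (1 + c).
m_1 = E[X] = σ² = 2, so m_1² = 4.
m_2 = E[X²] = σ⁴ (1 + c) = 4 · (1 + 0.419355) = 4 · 1.419355 = 5.677419.
(Note m_2 − m_1² simplifies to c · σ⁴ = 0.419355 · 4.)

Var(X) = m_2 − m_1² = 5.677419 − 4 = 1.677419.


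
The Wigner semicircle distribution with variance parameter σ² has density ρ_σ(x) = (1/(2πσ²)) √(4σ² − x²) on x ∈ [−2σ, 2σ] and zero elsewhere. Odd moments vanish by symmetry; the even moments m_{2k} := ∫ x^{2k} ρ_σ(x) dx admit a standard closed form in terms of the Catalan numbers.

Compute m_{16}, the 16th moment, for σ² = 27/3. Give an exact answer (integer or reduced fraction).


By the scaled semicircle moment identity, m_{2k} = σ^{2k} · C_k with k = 8.
C_8 = (1/(k+1)) · C(2k, k) = (1/9) · C(16, 8) = (1/9) · 12870 = 1430.
σ^{2k} = (σ²)^k = (27/3)^8 = 43046721.

Therefore m_{16} = σ^{16} · C_8 = 43046721 · 1430 = 61556811030.


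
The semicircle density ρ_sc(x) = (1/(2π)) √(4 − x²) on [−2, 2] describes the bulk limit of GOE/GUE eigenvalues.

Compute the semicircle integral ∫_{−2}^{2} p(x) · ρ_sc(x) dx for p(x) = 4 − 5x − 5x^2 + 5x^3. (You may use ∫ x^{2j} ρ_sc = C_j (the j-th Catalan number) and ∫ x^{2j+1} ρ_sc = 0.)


Write p(x) = Σ a_i x^i, split into monomials and integrate each against ρ_sc separately.
Using ∫ x^{2j} ρ_sc = C_j = (1/(j+1)) C(2j, j) (Catalan numbers) and ∫ x^{2j+1} ρ_sc = 0 (odd monomials vanish by symmetry):
  i = 0 (even): a_0 · C_{0} = 4 · 1 = 4
  i = 1 (odd): ∫ x^1 ρ_sc = 0 (vanishes)
  i = 2 (even): a_2 · C_{1} = -5 · 1 = -5
  i = 3 (odd): ∫ x^3 ρ_sc = 0 (vanishes)

Summing the contributions: ∫_{−2}^{2} p(x) ρ_sc(x) dx = 4 + (-5) = -1.


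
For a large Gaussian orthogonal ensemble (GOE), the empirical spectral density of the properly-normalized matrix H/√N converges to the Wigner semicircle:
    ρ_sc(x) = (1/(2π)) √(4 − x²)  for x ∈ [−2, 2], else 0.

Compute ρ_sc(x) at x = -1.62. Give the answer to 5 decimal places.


ρ_sc(x) = (1/(2π)) √(4 − x²). With x = -1.62:
  4 − x² = 4 − (-1.62)² = 4 − 2.624400 = 1.375600.
  √(4 − x²) = 1.172860.
  1/(2π) = 0.159155.
  ρ_sc(-1.62) = 0.159155 · 1.172860 = 0.186666.

Rounded to 5 decimal places: ρ_sc(-1.62) ≈ 0.18667.


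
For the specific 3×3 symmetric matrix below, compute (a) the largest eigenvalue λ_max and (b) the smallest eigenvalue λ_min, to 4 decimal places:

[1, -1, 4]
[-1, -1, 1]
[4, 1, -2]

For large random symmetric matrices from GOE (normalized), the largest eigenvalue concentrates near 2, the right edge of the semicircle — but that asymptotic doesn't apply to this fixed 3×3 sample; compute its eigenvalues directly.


Since M is real symmetric, all three eigenvalues are real; they are the roots of det(λI − M) = λ³ − (tr M) λ² + s λ − det M, where s is the sum of the principal 2×2 minors.
tr M = 1 + (-1) + (-2) = -2.
s = (1·(-1) − (-1)²) + (1·(-2) − 4²) + ((-1)·(-2) − 1²) = -2 + (-18) + 1 = -19.
det M (expand along row 1) = 1·1 − (-1)·(-2) + 4·3 = 11.
Characteristic polynomial: λ³ + 2λ² − 19λ − 11 = 0.
Substitute λ = y + (tr M)/3 = y − 0.666667 to remove the quadratic term: y³ + p·y + q = 0 with p = s − (tr M)²/3 = -20.333333 and q = −2(tr M)³/27 + (tr M)·s/3 − det M = 2.259259.
Three real roots ⇒ use the trigonometric (Viète) form: r = 2√(−p/3) = 5.206833, φ = arccos(3q/(p·r)) = arccos(-0.064018) = 1.634859 rad.
y_k = r·cos(φ/3 − 2πk/3) for k = 0, 1, 2 gives y = 4.452632, 0.111179, -4.563811.
λ_k = y_k − 0.666667 gives λ = 3.7860, -0.5555, -5.2305 (check: the sum is -2.0000 = tr M).

Hence λ_max = 3.7860 and λ_min = -5.2305.


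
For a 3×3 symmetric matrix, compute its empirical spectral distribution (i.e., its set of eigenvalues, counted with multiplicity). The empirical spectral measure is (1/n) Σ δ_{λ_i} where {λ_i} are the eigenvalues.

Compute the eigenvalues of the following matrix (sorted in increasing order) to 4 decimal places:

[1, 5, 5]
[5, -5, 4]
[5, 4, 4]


Since M is real symmetric, all three eigenvalues are real; they are the roots of det(λI − M) = λ³ − (tr M) λ² + s λ − det M, where s is the sum of the principal 2×2 minors.
tr M = 1 + (-5) + 4 = 0.
s = (1·(-5) − 5²) + (1·4 − 5²) + ((-5)·4 − 4²) = -30 + (-21) + (-36) = -87.
det M (expand along row 1) = 1·(-36) − 5·0 + 5·45 = 189.
Characteristic polynomial: λ³ − 87λ − 189 = 0.
Substitute λ = y + (tr M)/3 = y + 0.000000 to remove the quadratic term: y³ + p·y + q = 0 with p = s − (tr M)²/3 = -87.000000 and q = −2(tr M)³/27 + (tr M)·s/3 − det M = -189.000000.
Three real roots ⇒ use the trigonometric (Viète) form: r = 2√(−p/3) = 10.770330, φ = arccos(3q/(p·r)) = arccos(0.605111) = 0.920891 rad.
y_k = r·cos(φ/3 − 2πk/3) for k = 0, 1, 2 gives y = 10.266875, -2.315023, -7.951852.
λ_k = y_k + 0.000000 gives λ = 10.2669, -2.3150, -7.9519 (check: the sum is 0.0000 = tr M).

Eigenvalues sorted in increasing order: [-7.9519, -2.3150, 10.2669].


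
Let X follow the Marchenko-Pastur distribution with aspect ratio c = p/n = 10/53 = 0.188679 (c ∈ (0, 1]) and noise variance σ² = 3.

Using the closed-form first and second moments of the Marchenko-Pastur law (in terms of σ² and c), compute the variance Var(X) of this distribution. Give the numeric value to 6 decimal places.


Recall the MP moments m_1 = E[X] = σ² and m_2 = E[X²] = σ⁴ (1 + c).
m_1 = E[X] = σ² = 3, so m_1² = 9.
m_2 = E[X²] = σ⁴ (1 + c) = 9 · (1 + 0.188679) = 9 · 1.188679 = 10.698113.
(Note m_2 − m_1² simplifies to c · σ⁴ = 0.188679 · 9.)

Var(X) = m_2 − m_1² = 10.698113 − 9 = 1.698113.


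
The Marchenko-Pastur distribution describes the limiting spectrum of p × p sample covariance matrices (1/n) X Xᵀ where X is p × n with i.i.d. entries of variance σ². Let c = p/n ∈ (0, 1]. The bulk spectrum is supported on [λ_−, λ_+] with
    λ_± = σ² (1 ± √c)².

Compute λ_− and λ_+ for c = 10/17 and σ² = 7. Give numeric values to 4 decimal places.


c = 10/17 = 0.588235; √c = 0.766965.
λ_− = σ² (1 − √c)² = 7 · (1 − 0.766965)² = 7 · (0.233035)² = 0.380137.
λ_+ = σ² (1 + √c)² = 7 · (1 + 0.766965)² = 7 · (1.766965)² = 21.855157.

Rounded to 4 decimal places: λ_− ≈ 0.3801, λ_+ ≈ 21.8552.


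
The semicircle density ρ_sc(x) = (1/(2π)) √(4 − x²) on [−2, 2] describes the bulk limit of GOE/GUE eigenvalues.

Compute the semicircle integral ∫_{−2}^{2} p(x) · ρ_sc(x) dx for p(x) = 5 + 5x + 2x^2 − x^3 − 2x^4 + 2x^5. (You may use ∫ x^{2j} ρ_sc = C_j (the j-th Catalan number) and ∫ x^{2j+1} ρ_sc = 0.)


Write p(x) = Σ a_i x^i, split into monomials and integrate each against ρ_sc separately.
Using ∫ x^{2j} ρ_sc = C_j = (1/(j+1)) C(2j, j) (Catalan numbers) and ∫ x^{2j+1} ρ_sc = 0 (odd monomials vanish by symmetry):
  i = 0 (even): a_0 · C_{0} = 5 · 1 = 5
  i = 1 (odd): ∫ x^1 ρ_sc = 0 (vanishes)
  i = 2 (even): a_2 · C_{1} = 2 · 1 = 2
  i = 3 (odd): ∫ x^3 ρ_sc = 0 (vanishes)
  i = 4 (even): a_4 · C_{2} = -2 · 2 = -4
  i = 5 (odd): ∫ x^5 ρ_sc = 0 (vanishes)

Summing the contributions: ∫_{−2}^{2} p(x) ρ_sc(x) dx = 5 + 2 + (-4) = 3.


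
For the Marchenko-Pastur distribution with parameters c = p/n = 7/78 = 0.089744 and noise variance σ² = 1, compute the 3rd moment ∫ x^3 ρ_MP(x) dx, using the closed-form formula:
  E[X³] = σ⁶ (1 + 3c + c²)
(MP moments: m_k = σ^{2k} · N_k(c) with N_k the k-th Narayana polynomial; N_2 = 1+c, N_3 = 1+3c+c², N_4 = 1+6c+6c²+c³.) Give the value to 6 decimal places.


E[X³] = σ⁶ (1 + 3c + c²) (third MP moment). With σ² = 1 (so σ⁶ = 1) and c = 7/78 = 0.089744: E[X³] = 1 · (1 + 3·0.089744 + (0.089744)²) = 1 · 1.277285.

So E[X^3] = 1.277285.


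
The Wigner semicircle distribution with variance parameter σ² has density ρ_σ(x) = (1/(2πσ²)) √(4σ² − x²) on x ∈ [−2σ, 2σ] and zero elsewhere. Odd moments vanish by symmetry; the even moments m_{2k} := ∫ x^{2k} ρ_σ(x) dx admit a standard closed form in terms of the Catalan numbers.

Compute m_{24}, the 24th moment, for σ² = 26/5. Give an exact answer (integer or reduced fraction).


By the scaled semicircle moment identity, m_{2k} = σ^{2k} · C_k with k = 12.
C_12 = (1/(k+1)) · C(2k, k) = (1/13) · C(24, 12) = (1/13) · 2704156 = 208012.
σ^{2k} = (σ²)^k = (26/5)^12 = 95428956661682176/244140625.

Therefore m_{24} = σ^{24} · C_12 = (95428956661682176/244140625) · 208012 = 19850368133109832794112/244140625.


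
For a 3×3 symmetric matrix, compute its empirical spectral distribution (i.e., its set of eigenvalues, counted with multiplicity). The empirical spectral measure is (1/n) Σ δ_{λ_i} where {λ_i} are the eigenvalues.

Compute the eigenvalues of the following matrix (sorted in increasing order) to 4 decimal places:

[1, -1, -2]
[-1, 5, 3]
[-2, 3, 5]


Since M is real symmetric, all three eigenvalues are real; they are the roots of det(λI − M) = λ³ − (tr M) λ² + s λ − det M, where s is the sum of the principal 2×2 minors.
tr M = 1 + 5 + 5 = 11.
s = (1·5 − (-1)²) + (1·5 − (-2)²) + (5·5 − 3²) = 4 + 1 + 16 = 21.
det M (expand along row 1) = 1·16 − (-1)·1 + (-2)·7 = 3.
Characteristic polynomial: λ³ − 11λ² + 21λ − 3 = 0.
Substitute λ = y + (tr M)/3 = y + 3.666667 to remove the quadratic term: y³ + p·y + q = 0 with p = s − (tr M)²/3 = -19.333333 and q = −2(tr M)³/27 + (tr M)·s/3 − det M = -24.592593.
Three real roots ⇒ use the trigonometric (Viète) form: r = 2√(−p/3) = 5.077182, φ = arccos(3q/(p·r)) = arccos(0.751616) = 0.720287 rad.
y_k = r·cos(φ/3 − 2πk/3) for k = 0, 1, 2 gives y = 4.931544, -1.420192, -3.511352.
λ_k = y_k + 3.666667 gives λ = 8.5982, 2.2465, 0.1553 (check: the sum is 11.0000 = tr M).

Eigenvalues sorted in increasing order: [0.1553, 2.2465, 8.5982].


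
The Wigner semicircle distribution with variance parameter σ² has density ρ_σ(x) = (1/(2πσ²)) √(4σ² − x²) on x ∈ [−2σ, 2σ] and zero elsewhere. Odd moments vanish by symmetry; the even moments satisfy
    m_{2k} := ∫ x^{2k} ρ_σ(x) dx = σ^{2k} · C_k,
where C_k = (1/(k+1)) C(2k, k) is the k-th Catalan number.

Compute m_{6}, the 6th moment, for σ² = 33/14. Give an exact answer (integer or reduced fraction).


By the scaled semicircle moment identity, m_{2k} = σ^{2k} · C_k with k = 3.
C_3 = (1/(k+1)) · C(2k, k) = (1/4) · C(6, 3) = (1/4) · 20 = 5.
σ^{2k} = (σ²)^k = (33/14)^3 = 35937/2744.

Therefore m_{6} = σ^{6} · C_3 = (35937/2744) · 5 = 179685/2744.


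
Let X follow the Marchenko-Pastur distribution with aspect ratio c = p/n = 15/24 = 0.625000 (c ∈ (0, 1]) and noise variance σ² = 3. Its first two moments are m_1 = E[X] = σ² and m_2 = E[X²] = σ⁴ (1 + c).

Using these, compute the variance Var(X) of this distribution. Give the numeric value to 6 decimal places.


m_1 = E[X] = σ² = 3, so m_1² = 9.
m_2 = E[X²] = σ⁴ (1 + c) = 9 · (1 + 0.625000) = 9 · 1.625000 = 14.625000.
(Note m_2 − m_1² simplifies to c · σ⁴ = 0.625000 · 9.)

Var(X) = m_2 − m_1² = 14.625000 − 9 = 5.625000.


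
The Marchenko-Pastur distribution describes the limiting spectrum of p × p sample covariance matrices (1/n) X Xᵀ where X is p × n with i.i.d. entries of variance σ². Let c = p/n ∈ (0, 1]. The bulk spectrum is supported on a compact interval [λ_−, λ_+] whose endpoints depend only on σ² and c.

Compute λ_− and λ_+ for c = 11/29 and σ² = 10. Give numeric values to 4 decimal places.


c = 11/29 = 0.379310; √c = 0.615882.
λ_− = σ² (1 − √c)² = 10 · (1 − 0.615882)² = 10 · (0.384118)² = 1.475468.
λ_+ = σ² (1 + √c)² = 10 · (1 + 0.615882)² = 10 · (1.615882)² = 26.110739.

Rounded to 4 decimal places: λ_− ≈ 1.4755, λ_+ ≈ 26.1107.


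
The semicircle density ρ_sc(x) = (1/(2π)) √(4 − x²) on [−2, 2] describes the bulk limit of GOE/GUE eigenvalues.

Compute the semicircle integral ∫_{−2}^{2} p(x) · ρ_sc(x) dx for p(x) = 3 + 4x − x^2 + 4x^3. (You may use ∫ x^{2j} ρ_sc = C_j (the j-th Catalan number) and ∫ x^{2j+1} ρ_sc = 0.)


Write p(x) = Σ a_i x^i, split into monomials and integrate each against ρ_sc separately.
Using ∫ x^{2j} ρ_sc = C_j = (1/(j+1)) C(2j, j) (Catalan numbers) and ∫ x^{2j+1} ρ_sc = 0 (odd monomials vanish by symmetry):
  i = 0 (even): a_0 · C_{0} = 3 · 1 = 3
  i = 1 (odd): ∫ x^1 ρ_sc = 0 (vanishes)
  i = 2 (even): a_2 · C_{1} = -1 · 1 = -1
  i = 3 (odd): ∫ x^3 ρ_sc = 0 (vanishes)

Summing the contributions: ∫_{−2}^{2} p(x) ρ_sc(x) dx = 3 + (-1) = 2.


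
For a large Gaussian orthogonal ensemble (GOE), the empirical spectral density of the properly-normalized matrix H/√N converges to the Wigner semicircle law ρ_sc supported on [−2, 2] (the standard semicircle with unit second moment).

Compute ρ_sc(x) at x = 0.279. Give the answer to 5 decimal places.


ρ_sc(x) = (1/(2π)) √(4 − x²). With x = 0.279:
  4 − x² = 4 − (0.279)² = 4 − 0.077841 = 3.922159.
  √(4 − x²) = 1.980444.
  1/(2π) = 0.159155.
  ρ_sc(0.279) = 0.159155 · 1.980444 = 0.315197.

Rounded to 5 decimal places: ρ_sc(0.279) ≈ 0.31520.


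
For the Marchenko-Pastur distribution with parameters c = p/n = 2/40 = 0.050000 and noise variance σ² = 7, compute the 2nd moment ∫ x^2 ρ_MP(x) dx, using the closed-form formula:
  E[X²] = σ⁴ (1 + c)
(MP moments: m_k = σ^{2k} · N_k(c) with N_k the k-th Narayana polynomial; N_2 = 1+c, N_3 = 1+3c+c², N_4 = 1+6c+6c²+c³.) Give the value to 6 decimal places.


E[X²] = σ⁴ (1 + c) (second MP moment). With σ² = 7 (so σ⁴ = 49) and c = 2/40 = 0.050000: E[X²] = 49 · (1 + 0.050000) = 49 · 1.050000.

So E[X^2] = 51.450000.


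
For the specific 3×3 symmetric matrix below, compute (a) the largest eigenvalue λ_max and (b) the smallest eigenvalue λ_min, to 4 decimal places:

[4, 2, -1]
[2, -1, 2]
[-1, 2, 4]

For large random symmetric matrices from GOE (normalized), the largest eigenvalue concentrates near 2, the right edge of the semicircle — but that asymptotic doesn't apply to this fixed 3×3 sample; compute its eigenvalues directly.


Since M is real symmetric, all three eigenvalues are real; they are the roots of det(λI − M) = λ³ − (tr M) λ² + s λ − det M, where s is the sum of the principal 2×2 minors.
tr M = 4 + (-1) + 4 = 7.
s = (4·(-1) − 2²) + (4·4 − (-1)²) + ((-1)·4 − 2²) = -8 + 15 + (-8) = -1.
det M (expand along row 1) = 4·(-8) − 2·10 + (-1)·3 = -55.
Characteristic polynomial: λ³ − 7λ² − λ + 55 = 0.
Substitute λ = y + (tr M)/3 = y + 2.333333 to remove the quadratic term: y³ + p·y + q = 0 with p = s − (tr M)²/3 = -17.333333 and q = −2(tr M)³/27 + (tr M)·s/3 − det M = 27.259259.
Three real roots ⇒ use the trigonometric (Viète) form: r = 2√(−p/3) = 4.807402, φ = arccos(3q/(p·r)) = arccos(-0.981393) = 2.948381 rad.
y_k = r·cos(φ/3 − 2πk/3) for k = 0, 1, 2 gives y = 2.666667, 2.130768, -4.797435.
λ_k = y_k + 2.333333 gives λ = 5.0000, 4.4641, -2.4641 (check: the sum is 7.0000 = tr M).

Hence λ_max = 5.0000 and λ_min = -2.4641.


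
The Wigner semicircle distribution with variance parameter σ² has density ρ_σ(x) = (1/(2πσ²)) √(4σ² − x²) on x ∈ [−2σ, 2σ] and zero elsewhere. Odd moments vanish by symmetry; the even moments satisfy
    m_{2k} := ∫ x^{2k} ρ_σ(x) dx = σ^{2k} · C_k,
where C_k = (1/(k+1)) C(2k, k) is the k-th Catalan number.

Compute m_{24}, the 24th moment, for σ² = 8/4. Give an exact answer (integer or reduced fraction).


By the scaled semicircle moment identity, m_{2k} = σ^{2k} · C_k with k = 12.
C_12 = (1/(k+1)) · C(2k, k) = (1/13) · C(24, 12) = (1/13) · 2704156 = 208012.
σ^{2k} = (σ²)^k = (8/4)^12 = 4096.

Therefore m_{24} = σ^{24} · C_12 = 4096 · 208012 = 852017152.


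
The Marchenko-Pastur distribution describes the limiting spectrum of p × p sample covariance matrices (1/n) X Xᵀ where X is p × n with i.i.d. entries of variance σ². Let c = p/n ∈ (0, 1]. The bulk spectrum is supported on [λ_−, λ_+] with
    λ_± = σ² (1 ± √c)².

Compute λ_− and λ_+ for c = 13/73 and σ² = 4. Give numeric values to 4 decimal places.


c = 13/73 = 0.178082; √c = 0.421998.
λ_− = σ² (1 − √c)² = 4 · (1 − 0.421998)² = 4 · (0.578002)² = 1.336346.
λ_+ = σ² (1 + √c)² = 4 · (1 + 0.421998)² = 4 · (1.421998)² = 8.088312.

Rounded to 4 decimal places: λ_− ≈ 1.3363, λ_+ ≈ 8.0883.


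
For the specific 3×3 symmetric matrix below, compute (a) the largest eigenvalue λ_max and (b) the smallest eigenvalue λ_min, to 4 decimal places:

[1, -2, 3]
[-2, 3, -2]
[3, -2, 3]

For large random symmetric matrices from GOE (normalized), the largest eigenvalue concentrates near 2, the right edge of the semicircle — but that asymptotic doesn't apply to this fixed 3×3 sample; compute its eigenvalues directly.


Since M is real symmetric, all three eigenvalues are real; they are the roots of det(λI − M) = λ³ − (tr M) λ² + s λ − det M, where s is the sum of the principal 2×2 minors.
tr M = 1 + 3 + 3 = 7.
s = (1·3 − (-2)²) + (1·3 − 3²) + (3·3 − (-2)²) = -1 + (-6) + 5 = -2.
det M (expand along row 1) = 1·5 − (-2)·0 + 3·(-5) = -10.
Characteristic polynomial: λ³ − 7λ² − 2λ + 10 = 0.
Substitute λ = y + (tr M)/3 = y + 2.333333 to remove the quadratic term: y³ + p·y + q = 0 with p = s − (tr M)²/3 = -18.333333 and q = −2(tr M)³/27 + (tr M)·s/3 − det M = -20.074074.
Three real roots ⇒ use the trigonometric (Viète) form: r = 2√(−p/3) = 4.944132, φ = arccos(3q/(p·r)) = arccos(0.664393) = 0.844115 rad.
y_k = r·cos(φ/3 − 2πk/3) for k = 0, 1, 2 gives y = 4.749707, -1.185927, -3.563780.
λ_k = y_k + 2.333333 gives λ = 7.0830, 1.1474, -1.2304 (check: the sum is 7.0000 = tr M).

Hence λ_max = 7.0830 and λ_min = -1.2304.
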